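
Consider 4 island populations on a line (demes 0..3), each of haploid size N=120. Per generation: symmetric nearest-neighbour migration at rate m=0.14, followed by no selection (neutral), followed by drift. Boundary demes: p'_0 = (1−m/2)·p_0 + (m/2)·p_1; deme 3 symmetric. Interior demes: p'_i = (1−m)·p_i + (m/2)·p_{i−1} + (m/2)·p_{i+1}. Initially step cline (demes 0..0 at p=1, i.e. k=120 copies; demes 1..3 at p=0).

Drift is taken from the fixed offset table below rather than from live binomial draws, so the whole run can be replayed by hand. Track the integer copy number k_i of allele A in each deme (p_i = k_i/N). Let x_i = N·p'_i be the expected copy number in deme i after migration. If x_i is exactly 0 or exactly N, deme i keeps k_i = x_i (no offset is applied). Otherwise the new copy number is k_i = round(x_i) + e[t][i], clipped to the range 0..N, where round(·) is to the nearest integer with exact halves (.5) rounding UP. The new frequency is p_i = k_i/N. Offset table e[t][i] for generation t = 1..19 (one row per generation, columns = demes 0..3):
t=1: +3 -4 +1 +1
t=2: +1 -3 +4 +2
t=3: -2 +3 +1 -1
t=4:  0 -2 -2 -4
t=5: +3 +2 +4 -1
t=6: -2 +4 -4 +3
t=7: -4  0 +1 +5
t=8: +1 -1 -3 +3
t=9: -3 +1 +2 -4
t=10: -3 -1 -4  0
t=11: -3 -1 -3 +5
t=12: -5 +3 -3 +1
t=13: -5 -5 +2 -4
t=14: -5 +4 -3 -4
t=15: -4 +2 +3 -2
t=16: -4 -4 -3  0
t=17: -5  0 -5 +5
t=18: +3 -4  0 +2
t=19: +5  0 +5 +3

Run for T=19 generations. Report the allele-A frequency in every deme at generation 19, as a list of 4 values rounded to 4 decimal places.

t=0: k=[120 0 0 0]
t=1: x=[111.6000 8.4000 0.0000 0.0000] k=[115 4 0 0]
t=2: x=[107.2300 11.4900 0.2800 0.0000] k=[108 8 4 0]
t=3: x=[101.0000 14.7200 4.0000 0.2800] k=[99 18 5 0]
t=4: x=[93.3300 22.7600 5.5600 0.3500] k=[93 21 4 0]
t=5: x=[87.9600 24.8500 4.9100 0.2800] k=[91 27 9 0]
t=6: x=[86.5200 30.2200 9.6300 0.6300] k=[85 34 6 4]
t=7: x=[81.4300 35.6100 7.8200 4.1400] k=[77 36 9 9]
t=8: x=[74.1300 36.9800 10.8900 9.0000] k=[75 36 8 12]
t=9: x=[72.2700 36.7700 10.2400 11.7200] k=[69 38 12 8]
t=10: x=[66.8300 38.3500 13.5400 8.2800] k=[64 37 10 8]
t=11: x=[62.1100 37.0000 11.7500 8.1400] k=[59 36 9 13]
t=12: x=[57.3900 35.7200 11.1700 12.7200] k=[52 39 8 14]
t=13: x=[51.0900 37.7400 10.5900 13.5800] k=[46 33 13 10]
t=14: x=[45.0900 32.5100 14.1900 10.2100] k=[40 37 11 6]
t=15: x=[39.7900 35.3900 12.4700 6.3500] k=[36 37 15 4]
t=16: x=[36.0700 35.3900 15.7700 4.7700] k=[32 31 13 5]
t=17: x=[31.9300 29.8100 13.7000 5.5600] k=[27 30 9 11]
t=18: x=[27.2100 28.3200 10.6100 10.8600] k=[30 24 11 13]
t=19: x=[29.5800 23.5100 12.0500 12.8600] k=[35 24 17 16]

[0.2917, 0.2000, 0.1417, 0.1333]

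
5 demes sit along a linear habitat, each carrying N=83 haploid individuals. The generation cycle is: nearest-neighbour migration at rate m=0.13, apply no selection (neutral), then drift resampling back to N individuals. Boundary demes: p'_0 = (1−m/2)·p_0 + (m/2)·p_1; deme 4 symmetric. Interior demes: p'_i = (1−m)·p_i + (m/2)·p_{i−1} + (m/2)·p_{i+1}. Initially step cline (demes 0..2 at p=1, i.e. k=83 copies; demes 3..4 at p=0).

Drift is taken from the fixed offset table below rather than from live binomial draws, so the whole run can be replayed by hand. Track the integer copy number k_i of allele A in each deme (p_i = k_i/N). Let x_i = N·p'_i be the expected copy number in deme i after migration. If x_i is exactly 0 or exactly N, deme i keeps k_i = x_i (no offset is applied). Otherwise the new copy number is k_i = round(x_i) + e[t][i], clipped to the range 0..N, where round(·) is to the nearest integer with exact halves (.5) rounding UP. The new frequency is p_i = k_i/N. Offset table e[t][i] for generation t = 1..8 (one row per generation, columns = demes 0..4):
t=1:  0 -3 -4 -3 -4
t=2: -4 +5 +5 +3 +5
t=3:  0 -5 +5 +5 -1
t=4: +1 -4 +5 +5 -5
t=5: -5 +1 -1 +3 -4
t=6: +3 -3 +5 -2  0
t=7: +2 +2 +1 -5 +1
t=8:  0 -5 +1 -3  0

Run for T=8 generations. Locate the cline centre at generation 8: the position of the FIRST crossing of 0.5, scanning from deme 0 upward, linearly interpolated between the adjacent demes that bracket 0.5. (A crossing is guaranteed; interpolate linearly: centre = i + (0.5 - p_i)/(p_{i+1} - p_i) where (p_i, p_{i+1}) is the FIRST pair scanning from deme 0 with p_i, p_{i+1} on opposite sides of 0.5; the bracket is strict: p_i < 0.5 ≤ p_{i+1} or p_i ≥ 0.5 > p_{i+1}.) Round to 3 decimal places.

2.641

t=0: k=[83 83 83 0 0]
t=1: x=[83.0000 83.0000 77.6050 5.3950 0.0000] k=[83 83 74 2 0]
t=2: x=[83.0000 82.4150 69.9050 6.5500 0.1300] k=[83 83 75 10 5]
t=3: x=[83.0000 82.4800 71.2950 13.9000 5.3250] k=[83 77 76 19 4]
t=4: x=[82.6100 77.3250 72.3600 21.7300 4.9750] k=[83 73 77 27 0]
t=5: x=[82.3500 73.9100 73.4900 28.4950 1.7550] k=[77 75 72 31 0]
t=6: x=[76.8700 74.9350 69.5300 31.6500 2.0150] k=[80 72 75 30 2]
t=7: x=[79.4800 72.7150 71.8800 31.1050 3.8200] k=[81 75 73 26 5]
t=8: x=[80.6100 75.2600 70.0750 27.6900 6.3650] k=[81 70 71 25 6]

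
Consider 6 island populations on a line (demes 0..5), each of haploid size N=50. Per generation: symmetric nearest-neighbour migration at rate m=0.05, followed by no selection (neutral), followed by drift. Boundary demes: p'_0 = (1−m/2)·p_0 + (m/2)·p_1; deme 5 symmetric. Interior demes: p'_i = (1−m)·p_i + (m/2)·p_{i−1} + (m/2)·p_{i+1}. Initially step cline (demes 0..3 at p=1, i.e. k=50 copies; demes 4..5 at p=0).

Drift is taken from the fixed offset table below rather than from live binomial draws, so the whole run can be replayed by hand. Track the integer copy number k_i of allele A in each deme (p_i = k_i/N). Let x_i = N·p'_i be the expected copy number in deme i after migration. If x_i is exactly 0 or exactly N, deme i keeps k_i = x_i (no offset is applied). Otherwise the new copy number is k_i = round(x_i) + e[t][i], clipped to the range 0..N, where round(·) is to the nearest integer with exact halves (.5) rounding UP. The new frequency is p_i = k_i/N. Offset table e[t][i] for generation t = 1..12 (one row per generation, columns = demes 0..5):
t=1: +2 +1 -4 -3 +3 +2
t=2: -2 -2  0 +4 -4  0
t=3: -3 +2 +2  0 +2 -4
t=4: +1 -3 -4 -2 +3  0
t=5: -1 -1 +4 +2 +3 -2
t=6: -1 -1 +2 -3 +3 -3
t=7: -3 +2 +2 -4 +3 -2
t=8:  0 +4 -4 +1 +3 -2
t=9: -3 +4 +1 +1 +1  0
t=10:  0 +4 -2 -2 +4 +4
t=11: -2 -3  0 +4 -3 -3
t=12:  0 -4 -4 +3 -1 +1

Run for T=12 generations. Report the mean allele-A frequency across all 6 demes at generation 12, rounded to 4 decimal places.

t=0: k=[50 50 50 50 0 0]
t=1: x=[50.0000 50.0000 50.0000 48.7500 1.2500 0.0000] k=[50 50 50 46 4 0]
t=2: x=[50.0000 50.0000 49.9000 45.0500 4.9500 0.1000] k=[50 50 50 49 1 0]
t=3: x=[50.0000 50.0000 49.9750 47.8250 2.1750 0.0250] k=[50 50 50 48 4 0]
t=4: x=[50.0000 50.0000 49.9500 46.9500 5.0000 0.1000] k=[50 50 46 45 8 0]
t=5: x=[50.0000 49.9000 46.0750 44.1000 8.7250 0.2000] k=[50 49 50 46 12 0]
t=6: x=[49.9750 49.0500 49.8750 45.2500 12.5500 0.3000] k=[49 48 50 42 16 0]
t=7: x=[48.9750 48.0750 49.7500 41.5500 16.2500 0.4000] k=[46 50 50 38 19 0]
t=8: x=[46.1000 49.9000 49.7000 37.8250 19.0000 0.4750] k=[46 50 46 39 22 0]
t=9: x=[46.1000 49.8000 45.9250 38.7500 21.8750 0.5500] k=[43 50 47 40 23 1]
t=10: x=[43.1750 49.7500 46.9000 39.7500 22.8750 1.5500] k=[43 50 45 38 27 6]
t=11: x=[43.1750 49.7000 44.9500 37.9000 26.7500 6.5250] k=[41 47 45 42 24 4]
t=12: x=[41.1500 46.8000 44.9750 41.6250 23.9500 4.5000] k=[41 43 41 45 23 6]

0.6633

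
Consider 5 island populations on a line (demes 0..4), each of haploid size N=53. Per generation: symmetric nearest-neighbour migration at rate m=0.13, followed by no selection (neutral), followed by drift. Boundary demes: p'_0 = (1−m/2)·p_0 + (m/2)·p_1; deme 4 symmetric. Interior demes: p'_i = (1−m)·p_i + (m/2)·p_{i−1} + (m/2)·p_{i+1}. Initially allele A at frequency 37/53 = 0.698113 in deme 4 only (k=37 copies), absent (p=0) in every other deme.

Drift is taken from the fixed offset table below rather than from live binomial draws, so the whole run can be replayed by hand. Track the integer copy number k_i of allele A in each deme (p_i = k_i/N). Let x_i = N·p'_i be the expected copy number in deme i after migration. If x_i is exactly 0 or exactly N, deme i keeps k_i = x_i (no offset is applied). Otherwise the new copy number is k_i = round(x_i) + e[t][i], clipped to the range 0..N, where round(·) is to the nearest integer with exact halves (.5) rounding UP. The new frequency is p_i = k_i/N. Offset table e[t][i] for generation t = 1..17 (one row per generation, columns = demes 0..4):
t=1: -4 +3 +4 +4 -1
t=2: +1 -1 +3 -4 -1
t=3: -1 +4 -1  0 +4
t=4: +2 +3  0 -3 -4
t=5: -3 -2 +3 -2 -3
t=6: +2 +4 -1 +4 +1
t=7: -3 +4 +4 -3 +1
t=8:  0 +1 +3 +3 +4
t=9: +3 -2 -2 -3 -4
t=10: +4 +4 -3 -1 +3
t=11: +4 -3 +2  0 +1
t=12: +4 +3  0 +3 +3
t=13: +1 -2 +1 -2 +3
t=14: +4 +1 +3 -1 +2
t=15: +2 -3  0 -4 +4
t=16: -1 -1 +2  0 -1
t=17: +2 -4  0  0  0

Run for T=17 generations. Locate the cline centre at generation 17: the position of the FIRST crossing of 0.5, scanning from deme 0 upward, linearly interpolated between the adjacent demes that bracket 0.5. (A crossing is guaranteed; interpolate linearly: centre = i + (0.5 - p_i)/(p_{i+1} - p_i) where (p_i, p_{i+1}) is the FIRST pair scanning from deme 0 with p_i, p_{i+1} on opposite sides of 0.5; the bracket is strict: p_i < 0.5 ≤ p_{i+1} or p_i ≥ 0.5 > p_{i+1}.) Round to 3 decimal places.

t=0: k=[0 0 0 0 37]
t=1: x=[0.0000 0.0000 0.0000 2.4050 34.5950] k=[0 0 0 6 34]
t=2: x=[0.0000 0.0000 0.3900 7.4300 32.1800] k=[0 0 3 3 31]
t=3: x=[0.0000 0.1950 2.8050 4.8200 29.1800] k=[0 4 2 5 33]
t=4: x=[0.2600 3.6100 2.3250 6.6250 31.1800] k=[2 7 2 4 27]
t=5: x=[2.3250 6.3500 2.4550 5.3650 25.5050] k=[0 4 5 3 23]
t=6: x=[0.2600 3.8050 4.8050 4.4300 21.7000] k=[2 8 4 8 23]
t=7: x=[2.3900 7.3500 4.5200 8.7150 22.0250] k=[0 11 9 6 23]
t=8: x=[0.7150 10.1550 8.9350 7.3000 21.8950] k=[1 11 12 10 26]
t=9: x=[1.6500 10.4150 11.8050 11.1700 24.9600] k=[5 8 10 8 21]
t=10: x=[5.1950 7.9350 9.7400 8.9750 20.1550] k=[9 12 7 8 23]
t=11: x=[9.1950 11.4800 7.3900 8.9100 22.0250] k=[13 8 9 9 23]
t=12: x=[12.6750 8.3900 8.9350 9.9100 22.0900] k=[17 11 9 13 25]
t=13: x=[16.6100 11.2600 9.3900 13.5200 24.2200] k=[18 9 10 12 27]
t=14: x=[17.4150 9.6500 10.0650 12.8450 26.0250] k=[21 11 13 12 28]
t=15: x=[20.3500 11.7800 12.8050 13.1050 26.9600] k=[22 9 13 9 31]
t=16: x=[21.1550 10.1050 12.4800 10.6900 29.5700] k=[20 9 14 11 29]
t=17: x=[19.2850 10.0400 13.4800 12.3650 27.8300] k=[21 6 13 12 28]

3.906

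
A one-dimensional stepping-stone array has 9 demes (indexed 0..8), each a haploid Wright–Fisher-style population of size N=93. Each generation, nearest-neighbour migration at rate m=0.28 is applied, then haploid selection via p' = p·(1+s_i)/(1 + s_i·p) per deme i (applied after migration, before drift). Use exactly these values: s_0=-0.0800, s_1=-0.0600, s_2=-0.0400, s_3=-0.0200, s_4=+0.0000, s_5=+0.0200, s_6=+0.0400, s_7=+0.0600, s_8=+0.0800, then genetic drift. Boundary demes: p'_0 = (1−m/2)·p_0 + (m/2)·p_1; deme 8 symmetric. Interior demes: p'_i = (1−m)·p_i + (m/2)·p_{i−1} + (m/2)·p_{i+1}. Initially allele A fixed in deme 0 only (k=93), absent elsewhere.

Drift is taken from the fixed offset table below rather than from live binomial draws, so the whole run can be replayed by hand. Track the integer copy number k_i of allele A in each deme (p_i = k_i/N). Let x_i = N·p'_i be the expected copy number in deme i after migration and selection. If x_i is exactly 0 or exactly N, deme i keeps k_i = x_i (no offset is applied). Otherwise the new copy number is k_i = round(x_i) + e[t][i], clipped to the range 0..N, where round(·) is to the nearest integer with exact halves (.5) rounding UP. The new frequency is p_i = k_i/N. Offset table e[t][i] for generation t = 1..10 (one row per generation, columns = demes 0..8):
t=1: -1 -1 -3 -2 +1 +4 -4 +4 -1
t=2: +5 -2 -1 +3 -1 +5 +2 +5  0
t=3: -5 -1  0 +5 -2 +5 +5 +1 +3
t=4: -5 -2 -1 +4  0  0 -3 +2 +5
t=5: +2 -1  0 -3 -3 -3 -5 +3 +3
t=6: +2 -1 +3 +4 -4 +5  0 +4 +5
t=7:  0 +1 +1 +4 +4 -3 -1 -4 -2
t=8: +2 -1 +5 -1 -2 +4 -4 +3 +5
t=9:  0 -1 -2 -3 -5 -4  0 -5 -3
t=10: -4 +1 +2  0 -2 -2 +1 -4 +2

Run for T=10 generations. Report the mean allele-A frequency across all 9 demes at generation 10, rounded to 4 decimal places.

t=0: k=[93 0 0 0 0 0 0 0 0]
t=1: x=[79.0180 12.3425 0.0000 0.0000 0.0000 0.0000 0.0000 0.0000 0.0000] k=[78 11 0 0 0 0 0 0 0]
t=2: x=[67.0906 17.9275 1.4794 0.0000 0.0000 0.0000 0.0000 0.0000 0.0000] k=[72 16 0 0 0 0 0 0 0]
t=3: x=[62.4753 20.5909 2.1525 0.0000 0.0000 0.0000 0.0000 0.0000 0.0000] k=[57 20 2 0 0 0 0 0 0]
t=4: x=[49.8987 21.6164 4.0778 0.2744 0.0000 0.0000 0.0000 0.0000 0.0000] k=[45 20 3 4 0 0 0 0 0]
t=5: x=[39.5934 20.1270 5.3118 3.2363 0.5600 0.0000 0.0000 0.0000 0.0000] k=[42 19 5 0 0 0 0 0 0]
t=6: x=[36.9088 19.2966 6.0258 0.6861 0.0000 0.0000 0.0000 0.0000 0.0000] k=[39 18 9 5 0 0 0 0 0]
t=7: x=[34.2372 18.7371 9.3510 4.7678 0.7000 0.0000 0.0000 0.0000 0.0000] k=[34 20 10 9 5 0 0 0 0]
t=8: x=[30.3122 19.5862 10.8622 8.4239 4.8600 0.7139 0.0000 0.0000 0.0000] k=[32 19 16 7 3 5 0 0 0]
t=9: x=[28.5056 19.4317 14.6491 7.5585 3.8400 4.0969 0.7278 0.0000 0.0000] k=[29 18 13 5 0 0 1 0 0]
t=10: x=[25.8744 17.9275 12.1425 5.3178 0.7000 0.1428 0.7486 0.1484 0.0000] k=[22 19 14 5 0 0 2 0 0]

0.0741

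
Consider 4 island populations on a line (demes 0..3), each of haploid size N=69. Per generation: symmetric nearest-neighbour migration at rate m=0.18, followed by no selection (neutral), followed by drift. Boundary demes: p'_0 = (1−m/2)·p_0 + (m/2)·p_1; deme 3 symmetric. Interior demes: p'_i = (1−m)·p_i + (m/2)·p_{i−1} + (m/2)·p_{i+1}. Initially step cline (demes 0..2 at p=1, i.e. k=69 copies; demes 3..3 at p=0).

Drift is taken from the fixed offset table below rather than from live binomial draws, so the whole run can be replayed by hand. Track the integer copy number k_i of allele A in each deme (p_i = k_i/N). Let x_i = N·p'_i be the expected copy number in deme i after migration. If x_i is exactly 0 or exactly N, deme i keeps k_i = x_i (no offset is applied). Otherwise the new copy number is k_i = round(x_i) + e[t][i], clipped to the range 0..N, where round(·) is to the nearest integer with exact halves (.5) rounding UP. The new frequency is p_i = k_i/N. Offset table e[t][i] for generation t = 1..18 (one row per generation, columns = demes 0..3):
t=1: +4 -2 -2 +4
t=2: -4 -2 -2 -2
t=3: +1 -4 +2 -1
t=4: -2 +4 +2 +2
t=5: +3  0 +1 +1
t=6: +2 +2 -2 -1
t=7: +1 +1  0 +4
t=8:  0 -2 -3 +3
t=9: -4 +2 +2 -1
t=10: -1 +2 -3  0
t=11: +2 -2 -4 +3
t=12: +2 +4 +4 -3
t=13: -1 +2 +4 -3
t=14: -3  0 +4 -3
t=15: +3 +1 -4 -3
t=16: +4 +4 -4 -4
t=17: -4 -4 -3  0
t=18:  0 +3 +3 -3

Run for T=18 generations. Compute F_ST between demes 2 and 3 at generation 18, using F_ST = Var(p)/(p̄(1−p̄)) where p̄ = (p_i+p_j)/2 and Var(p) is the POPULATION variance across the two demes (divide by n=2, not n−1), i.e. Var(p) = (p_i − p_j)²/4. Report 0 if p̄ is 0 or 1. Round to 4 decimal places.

0.0615

t=0: k=[69 69 69 0]
t=1: x=[69.0000 69.0000 62.7900 6.2100] k=[69 69 61 10]
t=2: x=[69.0000 68.2800 57.1300 14.5900] k=[69 66 55 13]
t=3: x=[68.7300 65.2800 52.2100 16.7800] k=[69 61 54 16]
t=4: x=[68.2800 61.0900 51.2100 19.4200] k=[66 65 53 21]
t=5: x=[65.9100 64.0100 51.2000 23.8800] k=[69 64 52 25]
t=6: x=[68.5500 63.3700 50.6500 27.4300] k=[69 65 49 26]
t=7: x=[68.6400 63.9200 48.3700 28.0700] k=[69 65 48 32]
t=8: x=[68.6400 63.8300 48.0900 33.4400] k=[69 62 45 36]
t=9: x=[68.3700 61.1000 45.7200 36.8100] k=[64 63 48 36]
t=10: x=[63.9100 61.7400 48.2700 37.0800] k=[63 64 45 37]
t=11: x=[63.0900 62.2000 45.9900 37.7200] k=[65 60 42 41]
t=12: x=[64.5500 58.8300 43.5300 41.0900] k=[67 63 48 38]
t=13: x=[66.6400 62.0100 48.4500 38.9000] k=[66 64 52 36]
t=14: x=[65.8200 63.1000 51.6400 37.4400] k=[63 63 56 34]
t=15: x=[63.0000 62.3700 54.6500 35.9800] k=[66 63 51 33]
t=16: x=[65.7300 62.1900 50.4600 34.6200] k=[69 66 46 31]
t=17: x=[68.7300 64.4700 46.4500 32.3500] k=[65 60 43 32]
t=18: x=[64.5500 58.9200 43.5400 32.9900] k=[65 62 47 30]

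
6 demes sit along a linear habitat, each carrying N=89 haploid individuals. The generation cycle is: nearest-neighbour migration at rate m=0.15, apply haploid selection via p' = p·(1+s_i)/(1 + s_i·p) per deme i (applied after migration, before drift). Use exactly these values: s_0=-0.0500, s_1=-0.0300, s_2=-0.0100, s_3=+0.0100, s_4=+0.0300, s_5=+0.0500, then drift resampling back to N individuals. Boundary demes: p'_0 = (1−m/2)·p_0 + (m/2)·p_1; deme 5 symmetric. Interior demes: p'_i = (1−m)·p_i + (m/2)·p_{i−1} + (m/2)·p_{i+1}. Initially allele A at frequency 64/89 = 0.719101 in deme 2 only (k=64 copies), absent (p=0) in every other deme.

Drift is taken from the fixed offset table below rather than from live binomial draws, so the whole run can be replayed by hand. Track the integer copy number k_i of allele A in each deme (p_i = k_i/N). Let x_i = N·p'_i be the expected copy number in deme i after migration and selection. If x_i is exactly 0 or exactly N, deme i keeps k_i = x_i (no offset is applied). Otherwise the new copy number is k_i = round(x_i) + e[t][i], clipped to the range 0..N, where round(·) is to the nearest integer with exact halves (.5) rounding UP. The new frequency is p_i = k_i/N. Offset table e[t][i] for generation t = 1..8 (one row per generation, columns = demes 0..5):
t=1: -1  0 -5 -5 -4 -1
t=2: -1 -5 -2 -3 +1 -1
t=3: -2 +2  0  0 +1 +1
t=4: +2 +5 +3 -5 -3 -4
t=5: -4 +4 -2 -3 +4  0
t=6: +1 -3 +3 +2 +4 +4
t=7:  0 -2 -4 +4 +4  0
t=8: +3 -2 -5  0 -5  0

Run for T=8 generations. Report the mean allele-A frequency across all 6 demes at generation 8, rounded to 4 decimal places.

0.0936

t=0: k=[0 0 64 0 0 0]
t=1: x=[0.0000 4.6635 54.1872 4.8454 0.0000 0.0000] k=[0 5 49 0 0 0]
t=2: x=[0.3563 7.7078 41.8021 3.7102 0.0000 0.0000] k=[0 3 40 1 0 0]
t=3: x=[0.2138 5.3936 34.0884 3.8868 0.0772 0.0000] k=[0 7 34 4 1 0]
t=4: x=[0.4989 8.2687 29.5264 6.0811 1.1840 0.0787] k=[2 13 33 1 0 0]
t=5: x=[2.6880 13.3262 28.9035 3.3570 0.0772 0.0000] k=[0 17 27 0 4 0]
t=6: x=[1.2121 16.0700 24.0482 2.3476 3.4980 0.3149] k=[2 13 27 4 7 4]
t=7: x=[2.6880 12.8857 24.0482 6.0055 6.7316 4.4257] k=[3 11 20 10 11 4]
t=8: x=[3.4269 10.7830 18.4277 10.9200 10.6746 4.7392] k=[6 9 13 11 6 5]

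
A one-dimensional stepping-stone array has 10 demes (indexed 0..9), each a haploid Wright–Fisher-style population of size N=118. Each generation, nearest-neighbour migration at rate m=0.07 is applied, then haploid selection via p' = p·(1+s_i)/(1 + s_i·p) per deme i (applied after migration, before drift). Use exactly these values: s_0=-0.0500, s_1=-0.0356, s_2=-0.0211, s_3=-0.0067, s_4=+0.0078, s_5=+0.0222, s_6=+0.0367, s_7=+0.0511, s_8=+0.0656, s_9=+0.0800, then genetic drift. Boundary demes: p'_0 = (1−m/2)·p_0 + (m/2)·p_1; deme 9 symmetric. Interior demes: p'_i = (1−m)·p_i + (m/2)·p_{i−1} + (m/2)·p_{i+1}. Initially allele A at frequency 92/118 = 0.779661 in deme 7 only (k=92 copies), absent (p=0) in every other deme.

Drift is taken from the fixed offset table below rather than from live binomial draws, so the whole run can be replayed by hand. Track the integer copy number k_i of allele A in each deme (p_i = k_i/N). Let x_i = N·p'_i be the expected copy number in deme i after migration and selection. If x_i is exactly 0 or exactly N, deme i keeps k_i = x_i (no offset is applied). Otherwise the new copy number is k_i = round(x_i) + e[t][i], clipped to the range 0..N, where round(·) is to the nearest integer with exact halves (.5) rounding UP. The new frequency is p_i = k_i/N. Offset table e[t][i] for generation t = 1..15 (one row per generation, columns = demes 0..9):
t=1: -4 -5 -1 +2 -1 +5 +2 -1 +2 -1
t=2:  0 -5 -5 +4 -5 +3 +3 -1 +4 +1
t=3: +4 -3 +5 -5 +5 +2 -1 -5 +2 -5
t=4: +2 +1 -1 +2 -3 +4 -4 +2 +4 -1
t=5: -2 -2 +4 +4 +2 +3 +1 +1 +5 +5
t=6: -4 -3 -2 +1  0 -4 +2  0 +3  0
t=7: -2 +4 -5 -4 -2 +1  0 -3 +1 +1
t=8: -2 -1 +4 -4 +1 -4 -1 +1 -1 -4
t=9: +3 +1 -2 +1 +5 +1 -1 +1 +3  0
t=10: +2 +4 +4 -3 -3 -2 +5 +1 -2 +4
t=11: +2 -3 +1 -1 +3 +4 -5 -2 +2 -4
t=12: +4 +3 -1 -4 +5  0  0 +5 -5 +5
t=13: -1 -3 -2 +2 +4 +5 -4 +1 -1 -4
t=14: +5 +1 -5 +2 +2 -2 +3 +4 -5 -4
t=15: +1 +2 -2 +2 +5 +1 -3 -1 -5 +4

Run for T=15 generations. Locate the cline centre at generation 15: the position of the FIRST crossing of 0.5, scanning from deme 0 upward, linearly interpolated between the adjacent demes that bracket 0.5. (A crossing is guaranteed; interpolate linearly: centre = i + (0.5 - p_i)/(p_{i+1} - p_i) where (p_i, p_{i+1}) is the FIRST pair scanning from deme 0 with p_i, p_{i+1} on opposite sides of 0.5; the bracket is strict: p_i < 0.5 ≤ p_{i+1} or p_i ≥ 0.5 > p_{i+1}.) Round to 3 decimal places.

6.789

t=0: k=[0 0 0 0 0 0 0 92 0 0]
t=1: x=[0.0000 0.0000 0.0000 0.0000 0.0000 0.0000 3.3348 86.7190 3.4251 0.0000] k=[0 0 0 0 0 0 5 86 5 0]
t=2: x=[0.0000 0.0000 0.0000 0.0000 0.0000 0.1789 7.9222 81.5964 8.1279 0.1890] k=[0 0 0 0 0 3 11 81 12 1]
t=3: x=[0.0000 0.0000 0.0000 0.0000 0.1058 3.2435 13.5976 77.4712 14.8347 1.4944] k=[0 0 0 0 5 5 13 72 17 0]
t=4: x=[0.0000 0.0000 0.0000 0.1738 4.8611 5.3919 15.2574 69.4402 19.3354 0.6423] k=[0 0 0 2 2 9 11 71 23 0]
t=5: x=[0.0000 0.0000 0.0685 1.9173 2.2622 9.0060 13.4537 68.6564 25.1079 0.8689] k=[0 0 4 6 4 12 14 70 30 6]
t=6: x=[0.0000 0.1350 3.8498 5.8227 4.3827 12.0251 16.3922 68.0806 32.0207 7.3531] k=[0 0 2 7 4 8 18 68 35 7]
t=7: x=[0.0000 0.0675 2.0614 6.6775 4.2769 8.3793 19.9914 66.5455 36.7636 8.5720] k=[0 4 0 3 2 9 20 64 38 10]
t=8: x=[0.1330 3.5916 0.2398 2.8413 2.2974 9.3269 21.7880 63.0156 39.5835 11.7708] k=[0 3 4 0 3 5 21 64 39 8]
t=9: x=[0.0998 2.8282 3.7469 0.2434 2.9875 5.6061 22.5962 63.0854 40.4621 9.7517] k=[3 4 2 1 8 7 22 64 43 10]
t=10: x=[2.8870 3.7608 1.9928 1.2715 7.7762 7.7169 23.6185 63.2599 44.3240 11.9570] k=[5 8 6 0 5 6 29 64 42 16]
t=11: x=[4.8603 7.5643 5.7424 0.3824 4.8963 6.9115 30.2232 63.4692 43.5916 18.0558] k=[7 5 7 0 8 11 25 61 46 14]
t=12: x=[6.6029 4.9647 6.5518 0.5215 7.8820 11.6129 26.5033 60.6847 47.1923 16.1639] k=[11 8 6 0 13 12 27 66 42 21]
t=13: x=[10.3983 7.7678 5.7424 0.6606 12.5972 12.8086 28.6140 65.2522 43.8409 23.1329] k=[9 5 4 3 17 18 25 66 43 19]
t=14: x=[8.4487 4.9309 3.9184 3.5021 16.6558 18.5507 26.9318 65.2174 44.7154 21.1428] k=[13 6 0 6 19 17 30 69 40 17]
t=15: x=[12.1831 5.8308 0.4112 6.2054 18.5964 17.8552 31.7393 68.0607 41.9109 19.0000] k=[13 8 0 8 24 19 29 67 37 23]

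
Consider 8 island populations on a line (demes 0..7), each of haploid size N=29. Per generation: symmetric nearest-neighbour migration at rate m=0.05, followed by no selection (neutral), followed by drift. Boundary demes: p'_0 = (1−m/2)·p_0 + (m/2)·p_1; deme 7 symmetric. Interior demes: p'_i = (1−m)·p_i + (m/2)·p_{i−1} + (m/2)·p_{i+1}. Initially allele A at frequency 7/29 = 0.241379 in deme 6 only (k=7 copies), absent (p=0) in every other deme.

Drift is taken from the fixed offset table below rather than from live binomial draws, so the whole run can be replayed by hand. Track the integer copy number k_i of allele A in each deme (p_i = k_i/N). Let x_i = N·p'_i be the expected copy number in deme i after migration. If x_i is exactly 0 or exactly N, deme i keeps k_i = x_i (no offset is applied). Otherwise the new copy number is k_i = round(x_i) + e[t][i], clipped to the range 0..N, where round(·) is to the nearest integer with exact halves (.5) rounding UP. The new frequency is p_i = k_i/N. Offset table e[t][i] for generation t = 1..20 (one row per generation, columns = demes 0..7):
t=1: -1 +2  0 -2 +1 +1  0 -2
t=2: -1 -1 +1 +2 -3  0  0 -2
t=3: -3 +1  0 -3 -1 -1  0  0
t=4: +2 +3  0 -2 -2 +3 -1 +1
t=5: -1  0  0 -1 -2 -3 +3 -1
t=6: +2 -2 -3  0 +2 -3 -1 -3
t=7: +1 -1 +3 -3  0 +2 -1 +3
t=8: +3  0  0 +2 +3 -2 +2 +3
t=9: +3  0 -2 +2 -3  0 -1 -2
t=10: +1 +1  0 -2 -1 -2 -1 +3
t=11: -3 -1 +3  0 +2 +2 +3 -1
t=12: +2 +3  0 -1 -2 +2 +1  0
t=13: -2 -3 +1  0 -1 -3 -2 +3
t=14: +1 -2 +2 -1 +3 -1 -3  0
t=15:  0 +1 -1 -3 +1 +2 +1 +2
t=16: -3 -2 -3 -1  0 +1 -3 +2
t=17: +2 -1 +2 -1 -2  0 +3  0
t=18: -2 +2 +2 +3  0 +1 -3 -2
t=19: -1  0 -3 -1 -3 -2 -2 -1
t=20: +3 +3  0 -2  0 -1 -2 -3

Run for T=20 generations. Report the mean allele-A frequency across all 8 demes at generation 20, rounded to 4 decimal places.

0.0345

t=0: k=[0 0 0 0 0 0 7 0]
t=1: x=[0.0000 0.0000 0.0000 0.0000 0.0000 0.1750 6.6500 0.1750] k=[0 0 0 0 0 1 7 0]
t=2: x=[0.0000 0.0000 0.0000 0.0000 0.0250 1.1250 6.6750 0.1750] k=[0 0 0 0 0 1 7 0]
t=3: x=[0.0000 0.0000 0.0000 0.0000 0.0250 1.1250 6.6750 0.1750] k=[0 0 0 0 0 0 7 0]
t=4: x=[0.0000 0.0000 0.0000 0.0000 0.0000 0.1750 6.6500 0.1750] k=[0 0 0 0 0 3 6 1]
t=5: x=[0.0000 0.0000 0.0000 0.0000 0.0750 3.0000 5.8000 1.1250] k=[0 0 0 0 0 0 9 0]
t=6: x=[0.0000 0.0000 0.0000 0.0000 0.0000 0.2250 8.5500 0.2250] k=[0 0 0 0 0 0 8 0]
t=7: x=[0.0000 0.0000 0.0000 0.0000 0.0000 0.2000 7.6000 0.2000] k=[0 0 0 0 0 2 7 3]
t=8: x=[0.0000 0.0000 0.0000 0.0000 0.0500 2.0750 6.7750 3.1000] k=[0 0 0 0 3 0 9 6]
t=9: x=[0.0000 0.0000 0.0000 0.0750 2.8500 0.3000 8.7000 6.0750] k=[0 0 0 2 0 0 8 4]
t=10: x=[0.0000 0.0000 0.0500 1.9000 0.0500 0.2000 7.7000 4.1000] k=[0 0 0 0 0 0 7 7]
t=11: x=[0.0000 0.0000 0.0000 0.0000 0.0000 0.1750 6.8250 7.0000] k=[0 0 0 0 0 2 10 6]
t=12: x=[0.0000 0.0000 0.0000 0.0000 0.0500 2.1500 9.7000 6.1000] k=[0 0 0 0 0 4 11 6]
t=13: x=[0.0000 0.0000 0.0000 0.0000 0.1000 4.0750 10.7000 6.1250] k=[0 0 0 0 0 1 9 9]
t=14: x=[0.0000 0.0000 0.0000 0.0000 0.0250 1.1750 8.8000 9.0000] k=[0 0 0 0 3 0 6 9]
t=15: x=[0.0000 0.0000 0.0000 0.0750 2.8500 0.2250 5.9250 8.9250] k=[0 0 0 0 4 2 7 11]
t=16: x=[0.0000 0.0000 0.0000 0.1000 3.8500 2.1750 6.9750 10.9000] k=[0 0 0 0 4 3 4 13]
t=17: x=[0.0000 0.0000 0.0000 0.1000 3.8750 3.0500 4.2000 12.7750] k=[0 0 0 0 2 3 7 13]
t=18: x=[0.0000 0.0000 0.0000 0.0500 1.9750 3.0750 7.0500 12.8500] k=[0 0 0 3 2 4 4 11]
t=19: x=[0.0000 0.0000 0.0750 2.9000 2.0750 3.9500 4.1750 10.8250] k=[0 0 0 2 0 2 2 10]
t=20: x=[0.0000 0.0000 0.0500 1.9000 0.1000 1.9500 2.2000 9.8000] k=[0 0 0 0 0 1 0 7]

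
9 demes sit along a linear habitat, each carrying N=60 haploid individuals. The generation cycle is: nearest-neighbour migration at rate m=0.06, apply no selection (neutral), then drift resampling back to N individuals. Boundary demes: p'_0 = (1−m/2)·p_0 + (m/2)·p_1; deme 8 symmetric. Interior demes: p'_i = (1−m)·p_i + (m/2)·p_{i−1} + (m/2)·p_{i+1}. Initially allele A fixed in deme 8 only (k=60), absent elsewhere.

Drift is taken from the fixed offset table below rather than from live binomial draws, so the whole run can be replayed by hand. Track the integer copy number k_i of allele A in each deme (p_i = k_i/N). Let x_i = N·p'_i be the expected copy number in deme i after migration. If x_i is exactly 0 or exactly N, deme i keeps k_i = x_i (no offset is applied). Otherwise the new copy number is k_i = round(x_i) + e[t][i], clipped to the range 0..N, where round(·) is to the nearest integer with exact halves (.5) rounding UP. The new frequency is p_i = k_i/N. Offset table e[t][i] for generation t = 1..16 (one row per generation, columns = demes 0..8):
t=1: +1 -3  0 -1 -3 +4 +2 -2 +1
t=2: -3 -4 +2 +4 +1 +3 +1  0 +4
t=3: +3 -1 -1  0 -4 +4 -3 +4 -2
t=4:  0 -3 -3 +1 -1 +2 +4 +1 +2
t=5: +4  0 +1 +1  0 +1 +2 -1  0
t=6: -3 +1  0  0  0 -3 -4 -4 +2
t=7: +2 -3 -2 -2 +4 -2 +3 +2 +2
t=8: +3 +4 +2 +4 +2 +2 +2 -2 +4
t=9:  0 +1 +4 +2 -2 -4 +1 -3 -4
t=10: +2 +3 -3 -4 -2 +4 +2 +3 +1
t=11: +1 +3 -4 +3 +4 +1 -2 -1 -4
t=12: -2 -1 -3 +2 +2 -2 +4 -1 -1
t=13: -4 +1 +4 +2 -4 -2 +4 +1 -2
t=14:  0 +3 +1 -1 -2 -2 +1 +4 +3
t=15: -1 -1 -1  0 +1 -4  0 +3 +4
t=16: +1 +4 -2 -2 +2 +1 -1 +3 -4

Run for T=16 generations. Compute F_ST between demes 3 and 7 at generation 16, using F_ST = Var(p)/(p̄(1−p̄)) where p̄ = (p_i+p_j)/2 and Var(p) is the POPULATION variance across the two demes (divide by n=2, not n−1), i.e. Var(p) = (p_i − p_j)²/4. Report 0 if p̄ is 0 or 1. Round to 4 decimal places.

t=0: k=[0 0 0 0 0 0 0 0 60]
t=1: x=[0.0000 0.0000 0.0000 0.0000 0.0000 0.0000 0.0000 1.8000 58.2000] k=[0 0 0 0 0 0 0 0 59]
t=2: x=[0.0000 0.0000 0.0000 0.0000 0.0000 0.0000 0.0000 1.7700 57.2300] k=[0 0 0 0 0 0 0 2 60]
t=3: x=[0.0000 0.0000 0.0000 0.0000 0.0000 0.0000 0.0600 3.6800 58.2600] k=[0 0 0 0 0 0 0 8 56]
t=4: x=[0.0000 0.0000 0.0000 0.0000 0.0000 0.0000 0.2400 9.2000 54.5600] k=[0 0 0 0 0 0 4 10 57]
t=5: x=[0.0000 0.0000 0.0000 0.0000 0.0000 0.1200 4.0600 11.2300 55.5900] k=[0 0 0 0 0 1 6 10 56]
t=6: x=[0.0000 0.0000 0.0000 0.0000 0.0300 1.1200 5.9700 11.2600 54.6200] k=[0 0 0 0 0 0 2 7 57]
t=7: x=[0.0000 0.0000 0.0000 0.0000 0.0000 0.0600 2.0900 8.3500 55.5000] k=[0 0 0 0 0 0 5 10 58]
t=8: x=[0.0000 0.0000 0.0000 0.0000 0.0000 0.1500 5.0000 11.2900 56.5600] k=[0 0 0 0 0 2 7 9 60]
t=9: x=[0.0000 0.0000 0.0000 0.0000 0.0600 2.0900 6.9100 10.4700 58.4700] k=[0 0 0 0 0 0 8 7 54]
t=10: x=[0.0000 0.0000 0.0000 0.0000 0.0000 0.2400 7.7300 8.4400 52.5900] k=[0 0 0 0 0 4 10 11 54]
t=11: x=[0.0000 0.0000 0.0000 0.0000 0.1200 4.0600 9.8500 12.2600 52.7100] k=[0 0 0 0 4 5 8 11 49]
t=12: x=[0.0000 0.0000 0.0000 0.1200 3.9100 5.0600 8.0000 12.0500 47.8600] k=[0 0 0 2 6 3 12 11 47]
t=13: x=[0.0000 0.0000 0.0600 2.0600 5.7900 3.3600 11.7000 12.1100 45.9200] k=[0 0 4 4 2 1 16 13 44]
t=14: x=[0.0000 0.1200 3.8800 3.9400 2.0300 1.4800 15.4600 14.0200 43.0700] k=[0 3 5 3 0 0 16 18 46]
t=15: x=[0.0900 2.9700 4.8800 2.9700 0.0900 0.4800 15.5800 18.7800 45.1600] k=[0 2 4 3 1 0 16 22 49]
t=16: x=[0.0600 2.0000 3.9100 2.9700 1.0300 0.5100 15.7000 22.6300 48.1900] k=[1 6 2 1 3 2 15 26 44]

0.2489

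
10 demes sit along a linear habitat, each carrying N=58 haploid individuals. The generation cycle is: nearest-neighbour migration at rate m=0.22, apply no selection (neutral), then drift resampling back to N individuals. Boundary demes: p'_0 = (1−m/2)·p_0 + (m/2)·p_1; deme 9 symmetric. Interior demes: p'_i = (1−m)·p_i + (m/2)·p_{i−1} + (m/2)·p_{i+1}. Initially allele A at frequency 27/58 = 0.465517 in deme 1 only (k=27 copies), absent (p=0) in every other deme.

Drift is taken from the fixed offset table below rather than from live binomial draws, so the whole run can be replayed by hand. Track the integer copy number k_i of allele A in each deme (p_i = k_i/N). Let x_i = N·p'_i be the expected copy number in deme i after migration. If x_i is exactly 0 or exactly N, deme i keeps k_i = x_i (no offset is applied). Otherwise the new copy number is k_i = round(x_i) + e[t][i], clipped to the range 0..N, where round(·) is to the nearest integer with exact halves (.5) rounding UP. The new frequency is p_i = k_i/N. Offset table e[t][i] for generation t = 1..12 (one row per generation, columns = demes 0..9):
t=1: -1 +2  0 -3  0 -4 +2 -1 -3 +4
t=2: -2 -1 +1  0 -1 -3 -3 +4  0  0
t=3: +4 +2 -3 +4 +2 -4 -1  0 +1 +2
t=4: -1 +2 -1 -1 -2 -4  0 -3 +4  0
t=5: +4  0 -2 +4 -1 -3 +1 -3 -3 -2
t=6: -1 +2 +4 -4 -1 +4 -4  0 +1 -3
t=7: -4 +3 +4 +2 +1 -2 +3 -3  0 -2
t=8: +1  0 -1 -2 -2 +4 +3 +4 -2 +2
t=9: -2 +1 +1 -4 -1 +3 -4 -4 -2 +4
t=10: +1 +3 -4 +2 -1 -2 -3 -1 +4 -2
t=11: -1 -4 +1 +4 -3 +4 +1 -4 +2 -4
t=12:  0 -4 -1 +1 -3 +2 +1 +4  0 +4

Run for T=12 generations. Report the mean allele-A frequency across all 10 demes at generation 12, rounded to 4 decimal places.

t=0: k=[0 27 0 0 0 0 0 0 0 0]
t=1: x=[2.9700 21.0600 2.9700 0.0000 0.0000 0.0000 0.0000 0.0000 0.0000 0.0000] k=[2 23 3 0 0 0 0 0 0 0]
t=2: x=[4.3100 18.4900 4.8700 0.3300 0.0000 0.0000 0.0000 0.0000 0.0000 0.0000] k=[2 17 6 0 0 0 0 0 0 0]
t=3: x=[3.6500 14.1400 6.5500 0.6600 0.0000 0.0000 0.0000 0.0000 0.0000 0.0000] k=[8 16 4 5 0 0 0 0 0 0]
t=4: x=[8.8800 13.8000 5.4300 4.3400 0.5500 0.0000 0.0000 0.0000 0.0000 0.0000] k=[8 16 4 3 0 0 0 0 0 0]
t=5: x=[8.8800 13.8000 5.2100 2.7800 0.3300 0.0000 0.0000 0.0000 0.0000 0.0000] k=[13 14 3 7 0 0 0 0 0 0]
t=6: x=[13.1100 12.6800 4.6500 5.7900 0.7700 0.0000 0.0000 0.0000 0.0000 0.0000] k=[12 15 9 2 0 0 0 0 0 0]
t=7: x=[12.3300 14.0100 8.8900 2.5500 0.2200 0.0000 0.0000 0.0000 0.0000 0.0000] k=[8 17 13 5 1 0 0 0 0 0]
t=8: x=[8.9900 15.5700 12.5600 5.4400 1.3300 0.1100 0.0000 0.0000 0.0000 0.0000] k=[10 16 12 3 0 4 0 0 0 0]
t=9: x=[10.6600 14.9000 11.4500 3.6600 0.7700 3.1200 0.4400 0.0000 0.0000 0.0000] k=[9 16 12 0 0 6 0 0 0 0]
t=10: x=[9.7700 14.7900 11.1200 1.3200 0.6600 4.6800 0.6600 0.0000 0.0000 0.0000] k=[11 18 7 3 0 3 0 0 0 0]
t=11: x=[11.7700 16.0200 7.7700 3.1100 0.6600 2.3400 0.3300 0.0000 0.0000 0.0000] k=[11 12 9 7 0 6 1 0 0 0]
t=12: x=[11.1100 11.5600 9.1100 6.4500 1.4300 4.7900 1.4400 0.1100 0.0000 0.0000] k=[11 8 8 7 0 7 2 4 0 0]

0.0810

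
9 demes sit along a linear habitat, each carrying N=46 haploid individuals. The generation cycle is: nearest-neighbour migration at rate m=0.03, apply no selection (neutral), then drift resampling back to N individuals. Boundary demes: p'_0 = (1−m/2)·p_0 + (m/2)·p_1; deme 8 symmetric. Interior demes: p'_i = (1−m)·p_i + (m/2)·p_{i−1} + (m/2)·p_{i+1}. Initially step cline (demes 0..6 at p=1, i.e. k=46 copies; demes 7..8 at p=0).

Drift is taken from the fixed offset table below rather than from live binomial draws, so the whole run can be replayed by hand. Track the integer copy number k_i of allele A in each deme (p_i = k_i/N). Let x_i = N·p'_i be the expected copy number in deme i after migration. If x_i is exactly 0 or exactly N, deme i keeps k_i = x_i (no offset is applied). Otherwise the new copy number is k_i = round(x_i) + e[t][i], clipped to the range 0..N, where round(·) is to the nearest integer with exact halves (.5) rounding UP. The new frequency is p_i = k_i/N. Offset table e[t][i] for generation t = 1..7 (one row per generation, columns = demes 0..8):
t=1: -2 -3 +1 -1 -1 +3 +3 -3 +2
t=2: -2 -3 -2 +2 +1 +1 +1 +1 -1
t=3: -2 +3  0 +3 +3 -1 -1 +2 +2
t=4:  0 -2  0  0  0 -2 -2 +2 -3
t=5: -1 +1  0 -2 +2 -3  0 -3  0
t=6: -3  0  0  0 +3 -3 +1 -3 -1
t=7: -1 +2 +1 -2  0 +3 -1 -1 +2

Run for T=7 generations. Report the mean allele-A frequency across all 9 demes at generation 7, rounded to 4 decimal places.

0.7585

t=0: k=[46 46 46 46 46 46 46 0 0]
t=1: x=[46.0000 46.0000 46.0000 46.0000 46.0000 46.0000 45.3100 0.6900 0.0000] k=[46 46 46 46 46 46 46 0 0]
t=2: x=[46.0000 46.0000 46.0000 46.0000 46.0000 46.0000 45.3100 0.6900 0.0000] k=[46 46 46 46 46 46 46 2 0]
t=3: x=[46.0000 46.0000 46.0000 46.0000 46.0000 46.0000 45.3400 2.6300 0.0300] k=[46 46 46 46 46 46 44 5 2]
t=4: x=[46.0000 46.0000 46.0000 46.0000 46.0000 45.9700 43.4450 5.5400 2.0450] k=[46 46 46 46 46 44 41 8 0]
t=5: x=[46.0000 46.0000 46.0000 46.0000 45.9700 43.9850 40.5500 8.3750 0.1200] k=[46 46 46 46 46 41 41 5 0]
t=6: x=[46.0000 46.0000 46.0000 46.0000 45.9250 41.0750 40.4600 5.4650 0.0750] k=[46 46 46 46 46 38 41 2 0]
t=7: x=[46.0000 46.0000 46.0000 46.0000 45.8800 38.1650 40.3700 2.5550 0.0300] k=[46 46 46 46 46 41 39 2 2]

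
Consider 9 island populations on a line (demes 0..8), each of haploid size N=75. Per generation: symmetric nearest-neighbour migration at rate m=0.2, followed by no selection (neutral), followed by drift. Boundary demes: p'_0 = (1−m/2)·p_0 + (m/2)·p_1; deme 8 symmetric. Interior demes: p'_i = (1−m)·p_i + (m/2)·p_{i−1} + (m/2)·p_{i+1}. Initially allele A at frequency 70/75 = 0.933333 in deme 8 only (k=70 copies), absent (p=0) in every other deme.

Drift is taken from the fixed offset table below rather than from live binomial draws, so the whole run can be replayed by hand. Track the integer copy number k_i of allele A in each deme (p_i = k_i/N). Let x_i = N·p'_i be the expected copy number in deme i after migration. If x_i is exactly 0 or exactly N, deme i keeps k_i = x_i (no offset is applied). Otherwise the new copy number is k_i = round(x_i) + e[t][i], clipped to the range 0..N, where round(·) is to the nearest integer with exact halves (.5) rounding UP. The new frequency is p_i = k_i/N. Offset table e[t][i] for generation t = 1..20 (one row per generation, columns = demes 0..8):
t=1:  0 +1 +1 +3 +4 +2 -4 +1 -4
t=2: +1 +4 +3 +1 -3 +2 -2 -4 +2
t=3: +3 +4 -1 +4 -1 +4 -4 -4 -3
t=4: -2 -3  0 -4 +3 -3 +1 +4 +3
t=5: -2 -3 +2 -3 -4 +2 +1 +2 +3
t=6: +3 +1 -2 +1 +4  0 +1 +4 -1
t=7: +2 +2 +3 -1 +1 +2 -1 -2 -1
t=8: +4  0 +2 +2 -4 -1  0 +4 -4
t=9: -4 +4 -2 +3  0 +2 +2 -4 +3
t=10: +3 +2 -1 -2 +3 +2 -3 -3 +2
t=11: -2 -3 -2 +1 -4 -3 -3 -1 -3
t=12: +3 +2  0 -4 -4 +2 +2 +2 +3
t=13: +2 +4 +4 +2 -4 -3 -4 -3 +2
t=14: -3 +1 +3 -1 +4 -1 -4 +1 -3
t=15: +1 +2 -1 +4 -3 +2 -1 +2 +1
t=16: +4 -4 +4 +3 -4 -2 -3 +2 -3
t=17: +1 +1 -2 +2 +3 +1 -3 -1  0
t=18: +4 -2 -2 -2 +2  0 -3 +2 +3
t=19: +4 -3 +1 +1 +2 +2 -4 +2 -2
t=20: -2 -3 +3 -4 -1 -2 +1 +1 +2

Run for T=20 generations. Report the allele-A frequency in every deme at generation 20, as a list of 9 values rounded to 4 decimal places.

[0.0667, 0.0000, 0.0533, 0.0133, 0.0933, 0.0533, 0.0533, 0.2800, 0.3600]

t=0: k=[0 0 0 0 0 0 0 0 70]
t=1: x=[0.0000 0.0000 0.0000 0.0000 0.0000 0.0000 0.0000 7.0000 63.0000] k=[0 0 0 0 0 0 0 8 59]
t=2: x=[0.0000 0.0000 0.0000 0.0000 0.0000 0.0000 0.8000 12.3000 53.9000] k=[0 0 0 0 0 0 0 8 56]
t=3: x=[0.0000 0.0000 0.0000 0.0000 0.0000 0.0000 0.8000 12.0000 51.2000] k=[0 0 0 0 0 0 0 8 48]
t=4: x=[0.0000 0.0000 0.0000 0.0000 0.0000 0.0000 0.8000 11.2000 44.0000] k=[0 0 0 0 0 0 2 15 47]
t=5: x=[0.0000 0.0000 0.0000 0.0000 0.0000 0.2000 3.1000 16.9000 43.8000] k=[0 0 0 0 0 2 4 19 47]
t=6: x=[0.0000 0.0000 0.0000 0.0000 0.2000 2.0000 5.3000 20.3000 44.2000] k=[0 0 0 0 4 2 6 24 43]
t=7: x=[0.0000 0.0000 0.0000 0.4000 3.4000 2.6000 7.4000 24.1000 41.1000] k=[0 0 0 0 4 5 6 22 40]
t=8: x=[0.0000 0.0000 0.0000 0.4000 3.7000 5.0000 7.5000 22.2000 38.2000] k=[0 0 0 2 0 4 8 26 34]
t=9: x=[0.0000 0.0000 0.2000 1.6000 0.6000 4.0000 9.4000 25.0000 33.2000] k=[0 0 0 5 1 6 11 21 36]
t=10: x=[0.0000 0.0000 0.5000 4.1000 1.9000 6.0000 11.5000 21.5000 34.5000] k=[0 0 0 2 5 8 9 19 37]
t=11: x=[0.0000 0.0000 0.2000 2.1000 5.0000 7.8000 9.9000 19.8000 35.2000] k=[0 0 0 3 1 5 7 19 32]
t=12: x=[0.0000 0.0000 0.3000 2.5000 1.6000 4.8000 8.0000 19.1000 30.7000] k=[0 0 0 0 0 7 10 21 34]
t=13: x=[0.0000 0.0000 0.0000 0.0000 0.7000 6.6000 10.8000 21.2000 32.7000] k=[0 0 0 0 0 4 7 18 35]
t=14: x=[0.0000 0.0000 0.0000 0.0000 0.4000 3.9000 7.8000 18.6000 33.3000] k=[0 0 0 0 4 3 4 20 30]
t=15: x=[0.0000 0.0000 0.0000 0.4000 3.5000 3.2000 5.5000 19.4000 29.0000] k=[0 0 0 4 1 5 5 21 30]
t=16: x=[0.0000 0.0000 0.4000 3.3000 1.7000 4.6000 6.6000 20.3000 29.1000] k=[0 0 4 6 0 3 4 22 26]
t=17: x=[0.0000 0.4000 3.8000 5.2000 0.9000 2.8000 5.7000 20.6000 25.6000] k=[0 1 2 7 4 4 3 20 26]
t=18: x=[0.1000 1.0000 2.4000 6.2000 4.3000 3.9000 4.8000 18.9000 25.4000] k=[4 0 0 4 6 4 2 21 28]
t=19: x=[3.6000 0.4000 0.4000 3.8000 5.6000 4.0000 4.1000 19.8000 27.3000] k=[8 0 1 5 8 6 0 22 25]
t=20: x=[7.2000 0.9000 1.3000 4.9000 7.5000 5.6000 2.8000 20.1000 24.7000] k=[5 0 4 1 7 4 4 21 27]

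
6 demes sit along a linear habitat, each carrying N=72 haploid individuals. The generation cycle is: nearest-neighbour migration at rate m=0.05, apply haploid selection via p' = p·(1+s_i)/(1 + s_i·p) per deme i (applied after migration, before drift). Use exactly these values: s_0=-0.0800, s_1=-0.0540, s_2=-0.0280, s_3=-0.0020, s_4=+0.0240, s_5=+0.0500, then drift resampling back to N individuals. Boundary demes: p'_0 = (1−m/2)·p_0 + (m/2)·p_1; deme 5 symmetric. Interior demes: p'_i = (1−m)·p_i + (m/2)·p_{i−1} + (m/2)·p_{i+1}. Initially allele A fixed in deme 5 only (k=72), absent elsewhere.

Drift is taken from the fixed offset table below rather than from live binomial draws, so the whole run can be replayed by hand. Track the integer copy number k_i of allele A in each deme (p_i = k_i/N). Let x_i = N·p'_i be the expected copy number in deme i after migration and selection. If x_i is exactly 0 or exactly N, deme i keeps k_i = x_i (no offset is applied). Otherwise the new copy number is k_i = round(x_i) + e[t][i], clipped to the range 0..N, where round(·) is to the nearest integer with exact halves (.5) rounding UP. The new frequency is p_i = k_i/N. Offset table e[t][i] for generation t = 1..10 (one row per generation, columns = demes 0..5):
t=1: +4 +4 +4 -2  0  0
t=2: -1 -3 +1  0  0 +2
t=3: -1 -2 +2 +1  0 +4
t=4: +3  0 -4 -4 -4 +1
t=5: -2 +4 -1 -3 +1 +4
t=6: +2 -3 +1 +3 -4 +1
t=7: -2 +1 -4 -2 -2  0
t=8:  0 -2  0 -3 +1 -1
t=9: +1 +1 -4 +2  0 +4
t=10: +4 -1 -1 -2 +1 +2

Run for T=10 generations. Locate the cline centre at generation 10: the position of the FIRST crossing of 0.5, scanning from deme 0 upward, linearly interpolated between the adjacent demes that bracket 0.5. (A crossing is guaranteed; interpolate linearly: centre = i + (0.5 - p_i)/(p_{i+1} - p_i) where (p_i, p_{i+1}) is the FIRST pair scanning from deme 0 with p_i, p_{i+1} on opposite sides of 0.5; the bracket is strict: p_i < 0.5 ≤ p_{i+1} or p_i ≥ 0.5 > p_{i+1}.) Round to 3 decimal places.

t=0: k=[0 0 0 0 0 72]
t=1: x=[0.0000 0.0000 0.0000 0.0000 1.8421 70.2837] k=[0 0 0 0 2 70]
t=2: x=[0.0000 0.0000 0.0000 0.0499 3.7331 68.4675] k=[0 0 0 0 4 70]
t=3: x=[0.0000 0.0000 0.0000 0.0998 5.6727 68.5154] k=[0 0 0 1 6 72]
t=4: x=[0.0000 0.0000 0.0243 1.0978 7.6863 70.4269] k=[0 0 0 0 4 71]
t=5: x=[0.0000 0.0000 0.0000 0.0998 5.6982 69.4479] k=[0 0 0 0 7 72]
t=6: x=[0.0000 0.0000 0.0000 0.1747 8.6285 70.4507] k=[0 0 0 3 5 71]
t=7: x=[0.0000 0.0000 0.0729 2.9693 6.7436 69.4718] k=[0 0 0 1 5 69]
t=8: x=[0.0000 0.0000 0.0243 1.0729 6.6416 67.6057] k=[0 0 0 0 8 67]
t=9: x=[0.0000 0.0000 0.0000 0.1996 9.4683 65.8068] k=[0 0 0 2 9 70]
t=10: x=[0.0000 0.0000 0.0486 2.1209 10.5620 68.6350] k=[0 0 0 0 12 71]

4.407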